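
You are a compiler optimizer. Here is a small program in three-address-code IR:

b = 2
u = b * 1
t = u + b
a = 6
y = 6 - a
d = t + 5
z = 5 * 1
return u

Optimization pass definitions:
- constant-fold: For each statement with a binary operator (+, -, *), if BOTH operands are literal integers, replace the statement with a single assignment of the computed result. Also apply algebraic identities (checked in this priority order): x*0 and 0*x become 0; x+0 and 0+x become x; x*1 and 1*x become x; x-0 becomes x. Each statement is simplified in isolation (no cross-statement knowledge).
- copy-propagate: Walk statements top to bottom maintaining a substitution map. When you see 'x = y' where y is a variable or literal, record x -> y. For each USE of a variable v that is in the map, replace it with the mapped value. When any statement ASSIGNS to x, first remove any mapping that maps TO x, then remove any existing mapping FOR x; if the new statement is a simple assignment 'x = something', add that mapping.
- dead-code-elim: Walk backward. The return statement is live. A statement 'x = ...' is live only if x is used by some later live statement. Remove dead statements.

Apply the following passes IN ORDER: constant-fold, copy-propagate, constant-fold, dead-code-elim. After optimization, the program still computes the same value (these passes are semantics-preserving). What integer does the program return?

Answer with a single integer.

Answer: 2

Derivation:
Initial IR:
  b = 2
  u = b * 1
  t = u + b
  a = 6
  y = 6 - a
  d = t + 5
  z = 5 * 1
  return u
After constant-fold (8 stmts):
  b = 2
  u = b
  t = u + b
  a = 6
  y = 6 - a
  d = t + 5
  z = 5
  return u
After copy-propagate (8 stmts):
  b = 2
  u = 2
  t = 2 + 2
  a = 6
  y = 6 - 6
  d = t + 5
  z = 5
  return 2
After constant-fold (8 stmts):
  b = 2
  u = 2
  t = 4
  a = 6
  y = 0
  d = t + 5
  z = 5
  return 2
After dead-code-elim (1 stmts):
  return 2
Evaluate:
  b = 2  =>  b = 2
  u = b * 1  =>  u = 2
  t = u + b  =>  t = 4
  a = 6  =>  a = 6
  y = 6 - a  =>  y = 0
  d = t + 5  =>  d = 9
  z = 5 * 1  =>  z = 5
  return u = 2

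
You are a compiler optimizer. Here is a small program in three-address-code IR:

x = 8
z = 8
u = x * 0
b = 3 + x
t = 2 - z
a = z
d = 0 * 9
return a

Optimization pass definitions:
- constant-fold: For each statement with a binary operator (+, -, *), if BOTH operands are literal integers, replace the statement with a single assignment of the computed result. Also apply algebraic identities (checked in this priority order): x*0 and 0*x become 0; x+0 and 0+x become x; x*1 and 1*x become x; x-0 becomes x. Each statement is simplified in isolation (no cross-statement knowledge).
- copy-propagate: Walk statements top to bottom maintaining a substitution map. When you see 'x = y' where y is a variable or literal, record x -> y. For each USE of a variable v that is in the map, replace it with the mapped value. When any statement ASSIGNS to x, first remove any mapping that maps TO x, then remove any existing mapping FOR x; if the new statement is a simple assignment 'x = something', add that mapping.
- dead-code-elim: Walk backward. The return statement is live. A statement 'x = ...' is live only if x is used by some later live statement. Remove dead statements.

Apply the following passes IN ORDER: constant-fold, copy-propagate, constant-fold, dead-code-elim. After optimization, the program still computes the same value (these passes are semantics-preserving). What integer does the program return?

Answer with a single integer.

Answer: 8

Derivation:
Initial IR:
  x = 8
  z = 8
  u = x * 0
  b = 3 + x
  t = 2 - z
  a = z
  d = 0 * 9
  return a
After constant-fold (8 stmts):
  x = 8
  z = 8
  u = 0
  b = 3 + x
  t = 2 - z
  a = z
  d = 0
  return a
After copy-propagate (8 stmts):
  x = 8
  z = 8
  u = 0
  b = 3 + 8
  t = 2 - 8
  a = 8
  d = 0
  return 8
After constant-fold (8 stmts):
  x = 8
  z = 8
  u = 0
  b = 11
  t = -6
  a = 8
  d = 0
  return 8
After dead-code-elim (1 stmts):
  return 8
Evaluate:
  x = 8  =>  x = 8
  z = 8  =>  z = 8
  u = x * 0  =>  u = 0
  b = 3 + x  =>  b = 11
  t = 2 - z  =>  t = -6
  a = z  =>  a = 8
  d = 0 * 9  =>  d = 0
  return a = 8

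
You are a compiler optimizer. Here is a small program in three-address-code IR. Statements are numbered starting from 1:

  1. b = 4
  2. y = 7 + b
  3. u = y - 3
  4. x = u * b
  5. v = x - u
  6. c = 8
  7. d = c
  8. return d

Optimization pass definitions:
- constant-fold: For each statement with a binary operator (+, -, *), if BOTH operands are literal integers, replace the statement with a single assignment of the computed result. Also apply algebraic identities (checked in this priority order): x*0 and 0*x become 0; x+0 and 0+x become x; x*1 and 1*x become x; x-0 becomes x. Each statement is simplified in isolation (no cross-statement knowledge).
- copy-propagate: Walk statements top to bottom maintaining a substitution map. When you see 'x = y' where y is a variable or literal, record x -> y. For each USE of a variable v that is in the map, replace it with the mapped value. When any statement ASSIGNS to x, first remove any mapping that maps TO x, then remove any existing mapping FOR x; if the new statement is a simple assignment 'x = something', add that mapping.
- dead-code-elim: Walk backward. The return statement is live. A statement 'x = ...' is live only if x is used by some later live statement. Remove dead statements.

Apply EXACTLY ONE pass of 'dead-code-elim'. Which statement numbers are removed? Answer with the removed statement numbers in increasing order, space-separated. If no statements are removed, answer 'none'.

Backward liveness scan:
Stmt 1 'b = 4': DEAD (b not in live set [])
Stmt 2 'y = 7 + b': DEAD (y not in live set [])
Stmt 3 'u = y - 3': DEAD (u not in live set [])
Stmt 4 'x = u * b': DEAD (x not in live set [])
Stmt 5 'v = x - u': DEAD (v not in live set [])
Stmt 6 'c = 8': KEEP (c is live); live-in = []
Stmt 7 'd = c': KEEP (d is live); live-in = ['c']
Stmt 8 'return d': KEEP (return); live-in = ['d']
Removed statement numbers: [1, 2, 3, 4, 5]
Surviving IR:
  c = 8
  d = c
  return d

Answer: 1 2 3 4 5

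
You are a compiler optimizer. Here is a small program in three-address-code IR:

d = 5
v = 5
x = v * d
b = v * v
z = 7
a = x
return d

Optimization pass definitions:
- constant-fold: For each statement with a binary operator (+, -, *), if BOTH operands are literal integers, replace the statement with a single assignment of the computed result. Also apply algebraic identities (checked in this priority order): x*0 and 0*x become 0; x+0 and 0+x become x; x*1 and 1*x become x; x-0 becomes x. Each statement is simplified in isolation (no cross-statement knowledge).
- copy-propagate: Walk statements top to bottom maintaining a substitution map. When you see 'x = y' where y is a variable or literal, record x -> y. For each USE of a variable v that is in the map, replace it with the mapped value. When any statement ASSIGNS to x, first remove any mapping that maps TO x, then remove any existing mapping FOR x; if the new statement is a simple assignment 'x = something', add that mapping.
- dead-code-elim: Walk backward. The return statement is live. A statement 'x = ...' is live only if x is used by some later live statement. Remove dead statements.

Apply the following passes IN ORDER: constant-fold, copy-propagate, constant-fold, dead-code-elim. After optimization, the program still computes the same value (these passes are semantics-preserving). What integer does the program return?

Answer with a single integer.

Initial IR:
  d = 5
  v = 5
  x = v * d
  b = v * v
  z = 7
  a = x
  return d
After constant-fold (7 stmts):
  d = 5
  v = 5
  x = v * d
  b = v * v
  z = 7
  a = x
  return d
After copy-propagate (7 stmts):
  d = 5
  v = 5
  x = 5 * 5
  b = 5 * 5
  z = 7
  a = x
  return 5
After constant-fold (7 stmts):
  d = 5
  v = 5
  x = 25
  b = 25
  z = 7
  a = x
  return 5
After dead-code-elim (1 stmts):
  return 5
Evaluate:
  d = 5  =>  d = 5
  v = 5  =>  v = 5
  x = v * d  =>  x = 25
  b = v * v  =>  b = 25
  z = 7  =>  z = 7
  a = x  =>  a = 25
  return d = 5

Answer: 5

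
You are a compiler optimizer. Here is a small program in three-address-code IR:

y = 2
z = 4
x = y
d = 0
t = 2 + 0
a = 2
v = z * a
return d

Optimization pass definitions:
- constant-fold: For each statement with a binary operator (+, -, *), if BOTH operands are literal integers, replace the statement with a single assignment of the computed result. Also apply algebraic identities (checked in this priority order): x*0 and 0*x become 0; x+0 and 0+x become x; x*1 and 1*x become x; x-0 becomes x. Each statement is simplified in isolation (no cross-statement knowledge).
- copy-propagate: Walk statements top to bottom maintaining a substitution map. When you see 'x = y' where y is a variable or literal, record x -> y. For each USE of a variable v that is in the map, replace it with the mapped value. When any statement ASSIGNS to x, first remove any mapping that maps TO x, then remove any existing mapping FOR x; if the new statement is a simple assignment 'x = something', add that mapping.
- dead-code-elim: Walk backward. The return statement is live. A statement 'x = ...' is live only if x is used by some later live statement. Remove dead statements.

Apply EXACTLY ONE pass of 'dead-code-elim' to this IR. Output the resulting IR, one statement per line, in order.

Answer: d = 0
return d

Derivation:
Applying dead-code-elim statement-by-statement:
  [8] return d  -> KEEP (return); live=['d']
  [7] v = z * a  -> DEAD (v not live)
  [6] a = 2  -> DEAD (a not live)
  [5] t = 2 + 0  -> DEAD (t not live)
  [4] d = 0  -> KEEP; live=[]
  [3] x = y  -> DEAD (x not live)
  [2] z = 4  -> DEAD (z not live)
  [1] y = 2  -> DEAD (y not live)
Result (2 stmts):
  d = 0
  return d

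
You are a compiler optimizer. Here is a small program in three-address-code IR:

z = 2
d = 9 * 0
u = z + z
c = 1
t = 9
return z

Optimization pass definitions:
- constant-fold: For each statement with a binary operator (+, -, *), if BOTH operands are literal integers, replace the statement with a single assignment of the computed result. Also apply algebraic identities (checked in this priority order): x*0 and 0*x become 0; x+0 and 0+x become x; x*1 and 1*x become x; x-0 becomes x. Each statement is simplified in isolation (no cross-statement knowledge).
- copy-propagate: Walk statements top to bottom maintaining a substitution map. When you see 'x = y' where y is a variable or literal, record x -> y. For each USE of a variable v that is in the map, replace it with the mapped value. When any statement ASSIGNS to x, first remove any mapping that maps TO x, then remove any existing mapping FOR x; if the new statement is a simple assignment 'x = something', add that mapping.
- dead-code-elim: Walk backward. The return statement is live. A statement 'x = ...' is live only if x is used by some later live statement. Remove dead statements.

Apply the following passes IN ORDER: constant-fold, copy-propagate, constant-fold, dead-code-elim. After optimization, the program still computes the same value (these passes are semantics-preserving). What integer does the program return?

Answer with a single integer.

Initial IR:
  z = 2
  d = 9 * 0
  u = z + z
  c = 1
  t = 9
  return z
After constant-fold (6 stmts):
  z = 2
  d = 0
  u = z + z
  c = 1
  t = 9
  return z
After copy-propagate (6 stmts):
  z = 2
  d = 0
  u = 2 + 2
  c = 1
  t = 9
  return 2
After constant-fold (6 stmts):
  z = 2
  d = 0
  u = 4
  c = 1
  t = 9
  return 2
After dead-code-elim (1 stmts):
  return 2
Evaluate:
  z = 2  =>  z = 2
  d = 9 * 0  =>  d = 0
  u = z + z  =>  u = 4
  c = 1  =>  c = 1
  t = 9  =>  t = 9
  return z = 2

Answer: 2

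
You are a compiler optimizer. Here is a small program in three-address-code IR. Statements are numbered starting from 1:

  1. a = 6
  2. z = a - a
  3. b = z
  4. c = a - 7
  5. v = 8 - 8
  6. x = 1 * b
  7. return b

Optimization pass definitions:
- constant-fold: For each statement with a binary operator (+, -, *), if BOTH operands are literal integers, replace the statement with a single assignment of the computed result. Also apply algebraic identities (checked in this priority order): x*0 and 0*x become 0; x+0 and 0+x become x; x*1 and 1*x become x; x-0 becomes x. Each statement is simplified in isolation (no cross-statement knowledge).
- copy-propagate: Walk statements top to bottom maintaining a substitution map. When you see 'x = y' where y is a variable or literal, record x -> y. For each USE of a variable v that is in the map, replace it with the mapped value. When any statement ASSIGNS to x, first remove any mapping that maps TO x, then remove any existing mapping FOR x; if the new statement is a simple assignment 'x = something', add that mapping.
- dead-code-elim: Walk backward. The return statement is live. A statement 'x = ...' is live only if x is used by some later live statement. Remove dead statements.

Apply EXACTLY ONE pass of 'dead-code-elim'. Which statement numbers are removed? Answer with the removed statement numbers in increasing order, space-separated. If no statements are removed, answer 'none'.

Backward liveness scan:
Stmt 1 'a = 6': KEEP (a is live); live-in = []
Stmt 2 'z = a - a': KEEP (z is live); live-in = ['a']
Stmt 3 'b = z': KEEP (b is live); live-in = ['z']
Stmt 4 'c = a - 7': DEAD (c not in live set ['b'])
Stmt 5 'v = 8 - 8': DEAD (v not in live set ['b'])
Stmt 6 'x = 1 * b': DEAD (x not in live set ['b'])
Stmt 7 'return b': KEEP (return); live-in = ['b']
Removed statement numbers: [4, 5, 6]
Surviving IR:
  a = 6
  z = a - a
  b = z
  return b

Answer: 4 5 6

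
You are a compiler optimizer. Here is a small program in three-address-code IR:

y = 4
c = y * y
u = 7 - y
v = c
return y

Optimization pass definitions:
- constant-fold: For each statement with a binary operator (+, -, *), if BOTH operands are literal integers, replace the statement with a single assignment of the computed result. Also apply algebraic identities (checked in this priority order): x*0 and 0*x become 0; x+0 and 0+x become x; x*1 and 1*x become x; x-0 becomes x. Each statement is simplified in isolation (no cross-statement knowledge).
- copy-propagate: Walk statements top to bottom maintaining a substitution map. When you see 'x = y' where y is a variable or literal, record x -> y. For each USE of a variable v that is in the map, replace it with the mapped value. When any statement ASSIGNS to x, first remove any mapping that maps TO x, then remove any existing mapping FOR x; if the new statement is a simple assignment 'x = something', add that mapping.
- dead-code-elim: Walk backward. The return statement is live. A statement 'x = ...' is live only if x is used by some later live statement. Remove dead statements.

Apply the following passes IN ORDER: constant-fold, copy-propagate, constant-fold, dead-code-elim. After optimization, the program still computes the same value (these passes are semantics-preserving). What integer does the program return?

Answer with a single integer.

Answer: 4

Derivation:
Initial IR:
  y = 4
  c = y * y
  u = 7 - y
  v = c
  return y
After constant-fold (5 stmts):
  y = 4
  c = y * y
  u = 7 - y
  v = c
  return y
After copy-propagate (5 stmts):
  y = 4
  c = 4 * 4
  u = 7 - 4
  v = c
  return 4
After constant-fold (5 stmts):
  y = 4
  c = 16
  u = 3
  v = c
  return 4
After dead-code-elim (1 stmts):
  return 4
Evaluate:
  y = 4  =>  y = 4
  c = y * y  =>  c = 16
  u = 7 - y  =>  u = 3
  v = c  =>  v = 16
  return y = 4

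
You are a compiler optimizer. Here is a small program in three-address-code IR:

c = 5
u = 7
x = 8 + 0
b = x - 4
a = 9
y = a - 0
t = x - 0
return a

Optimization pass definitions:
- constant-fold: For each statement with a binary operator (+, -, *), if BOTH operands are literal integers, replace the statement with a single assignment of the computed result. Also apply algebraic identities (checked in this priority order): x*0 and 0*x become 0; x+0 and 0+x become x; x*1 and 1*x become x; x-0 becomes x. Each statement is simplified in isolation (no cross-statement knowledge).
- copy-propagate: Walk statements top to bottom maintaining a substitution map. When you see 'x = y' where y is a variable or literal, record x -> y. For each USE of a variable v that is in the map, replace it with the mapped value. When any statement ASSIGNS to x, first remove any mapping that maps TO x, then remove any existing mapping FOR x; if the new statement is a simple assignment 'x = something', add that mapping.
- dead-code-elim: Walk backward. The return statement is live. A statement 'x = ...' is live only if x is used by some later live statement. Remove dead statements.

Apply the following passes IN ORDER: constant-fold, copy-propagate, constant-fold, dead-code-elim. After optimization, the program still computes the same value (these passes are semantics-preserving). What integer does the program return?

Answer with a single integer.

Answer: 9

Derivation:
Initial IR:
  c = 5
  u = 7
  x = 8 + 0
  b = x - 4
  a = 9
  y = a - 0
  t = x - 0
  return a
After constant-fold (8 stmts):
  c = 5
  u = 7
  x = 8
  b = x - 4
  a = 9
  y = a
  t = x
  return a
After copy-propagate (8 stmts):
  c = 5
  u = 7
  x = 8
  b = 8 - 4
  a = 9
  y = 9
  t = 8
  return 9
After constant-fold (8 stmts):
  c = 5
  u = 7
  x = 8
  b = 4
  a = 9
  y = 9
  t = 8
  return 9
After dead-code-elim (1 stmts):
  return 9
Evaluate:
  c = 5  =>  c = 5
  u = 7  =>  u = 7
  x = 8 + 0  =>  x = 8
  b = x - 4  =>  b = 4
  a = 9  =>  a = 9
  y = a - 0  =>  y = 9
  t = x - 0  =>  t = 8
  return a = 9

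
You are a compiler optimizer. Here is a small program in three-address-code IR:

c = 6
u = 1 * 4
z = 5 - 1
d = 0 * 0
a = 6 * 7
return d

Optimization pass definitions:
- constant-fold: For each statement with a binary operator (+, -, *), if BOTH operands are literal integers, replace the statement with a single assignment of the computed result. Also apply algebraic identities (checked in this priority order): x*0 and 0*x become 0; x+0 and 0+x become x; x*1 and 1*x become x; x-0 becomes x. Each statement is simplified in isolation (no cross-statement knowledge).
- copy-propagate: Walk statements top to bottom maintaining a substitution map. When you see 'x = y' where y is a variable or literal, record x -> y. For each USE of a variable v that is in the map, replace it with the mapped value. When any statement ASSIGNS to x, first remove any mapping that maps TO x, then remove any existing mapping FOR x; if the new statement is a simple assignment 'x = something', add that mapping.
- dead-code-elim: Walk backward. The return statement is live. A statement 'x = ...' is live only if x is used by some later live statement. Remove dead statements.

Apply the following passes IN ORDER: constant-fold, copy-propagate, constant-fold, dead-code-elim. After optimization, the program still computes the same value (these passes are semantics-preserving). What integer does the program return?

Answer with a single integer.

Initial IR:
  c = 6
  u = 1 * 4
  z = 5 - 1
  d = 0 * 0
  a = 6 * 7
  return d
After constant-fold (6 stmts):
  c = 6
  u = 4
  z = 4
  d = 0
  a = 42
  return d
After copy-propagate (6 stmts):
  c = 6
  u = 4
  z = 4
  d = 0
  a = 42
  return 0
After constant-fold (6 stmts):
  c = 6
  u = 4
  z = 4
  d = 0
  a = 42
  return 0
After dead-code-elim (1 stmts):
  return 0
Evaluate:
  c = 6  =>  c = 6
  u = 1 * 4  =>  u = 4
  z = 5 - 1  =>  z = 4
  d = 0 * 0  =>  d = 0
  a = 6 * 7  =>  a = 42
  return d = 0

Answer: 0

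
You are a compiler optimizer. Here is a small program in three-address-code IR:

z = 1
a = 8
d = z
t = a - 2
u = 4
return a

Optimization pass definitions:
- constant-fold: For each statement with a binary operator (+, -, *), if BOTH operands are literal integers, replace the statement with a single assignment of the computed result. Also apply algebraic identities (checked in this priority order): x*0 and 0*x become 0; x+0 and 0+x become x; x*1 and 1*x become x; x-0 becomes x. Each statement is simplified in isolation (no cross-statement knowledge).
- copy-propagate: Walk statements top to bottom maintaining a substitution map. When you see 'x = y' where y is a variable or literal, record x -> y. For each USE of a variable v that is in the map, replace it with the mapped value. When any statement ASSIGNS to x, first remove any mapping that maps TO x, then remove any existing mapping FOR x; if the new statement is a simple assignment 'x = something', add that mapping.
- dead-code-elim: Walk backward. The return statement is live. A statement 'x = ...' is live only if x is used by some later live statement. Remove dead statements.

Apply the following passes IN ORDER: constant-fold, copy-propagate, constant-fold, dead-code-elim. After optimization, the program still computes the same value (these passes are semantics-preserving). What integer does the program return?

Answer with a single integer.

Initial IR:
  z = 1
  a = 8
  d = z
  t = a - 2
  u = 4
  return a
After constant-fold (6 stmts):
  z = 1
  a = 8
  d = z
  t = a - 2
  u = 4
  return a
After copy-propagate (6 stmts):
  z = 1
  a = 8
  d = 1
  t = 8 - 2
  u = 4
  return 8
After constant-fold (6 stmts):
  z = 1
  a = 8
  d = 1
  t = 6
  u = 4
  return 8
After dead-code-elim (1 stmts):
  return 8
Evaluate:
  z = 1  =>  z = 1
  a = 8  =>  a = 8
  d = z  =>  d = 1
  t = a - 2  =>  t = 6
  u = 4  =>  u = 4
  return a = 8

Answer: 8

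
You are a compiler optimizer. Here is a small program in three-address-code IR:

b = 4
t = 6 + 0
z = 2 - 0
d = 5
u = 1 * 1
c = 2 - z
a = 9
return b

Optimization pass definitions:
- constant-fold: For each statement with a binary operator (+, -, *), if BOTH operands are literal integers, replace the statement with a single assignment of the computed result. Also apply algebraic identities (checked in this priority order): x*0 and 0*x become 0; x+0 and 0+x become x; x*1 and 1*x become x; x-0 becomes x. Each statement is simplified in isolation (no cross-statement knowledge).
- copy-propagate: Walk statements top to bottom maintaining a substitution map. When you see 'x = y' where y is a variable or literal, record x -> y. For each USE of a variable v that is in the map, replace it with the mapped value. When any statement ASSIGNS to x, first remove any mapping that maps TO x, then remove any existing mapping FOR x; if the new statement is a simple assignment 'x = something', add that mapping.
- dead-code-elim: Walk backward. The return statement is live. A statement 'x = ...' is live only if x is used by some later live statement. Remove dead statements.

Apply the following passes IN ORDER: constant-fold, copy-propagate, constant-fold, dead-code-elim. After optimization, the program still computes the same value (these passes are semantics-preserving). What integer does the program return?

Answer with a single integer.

Initial IR:
  b = 4
  t = 6 + 0
  z = 2 - 0
  d = 5
  u = 1 * 1
  c = 2 - z
  a = 9
  return b
After constant-fold (8 stmts):
  b = 4
  t = 6
  z = 2
  d = 5
  u = 1
  c = 2 - z
  a = 9
  return b
After copy-propagate (8 stmts):
  b = 4
  t = 6
  z = 2
  d = 5
  u = 1
  c = 2 - 2
  a = 9
  return 4
After constant-fold (8 stmts):
  b = 4
  t = 6
  z = 2
  d = 5
  u = 1
  c = 0
  a = 9
  return 4
After dead-code-elim (1 stmts):
  return 4
Evaluate:
  b = 4  =>  b = 4
  t = 6 + 0  =>  t = 6
  z = 2 - 0  =>  z = 2
  d = 5  =>  d = 5
  u = 1 * 1  =>  u = 1
  c = 2 - z  =>  c = 0
  a = 9  =>  a = 9
  return b = 4

Answer: 4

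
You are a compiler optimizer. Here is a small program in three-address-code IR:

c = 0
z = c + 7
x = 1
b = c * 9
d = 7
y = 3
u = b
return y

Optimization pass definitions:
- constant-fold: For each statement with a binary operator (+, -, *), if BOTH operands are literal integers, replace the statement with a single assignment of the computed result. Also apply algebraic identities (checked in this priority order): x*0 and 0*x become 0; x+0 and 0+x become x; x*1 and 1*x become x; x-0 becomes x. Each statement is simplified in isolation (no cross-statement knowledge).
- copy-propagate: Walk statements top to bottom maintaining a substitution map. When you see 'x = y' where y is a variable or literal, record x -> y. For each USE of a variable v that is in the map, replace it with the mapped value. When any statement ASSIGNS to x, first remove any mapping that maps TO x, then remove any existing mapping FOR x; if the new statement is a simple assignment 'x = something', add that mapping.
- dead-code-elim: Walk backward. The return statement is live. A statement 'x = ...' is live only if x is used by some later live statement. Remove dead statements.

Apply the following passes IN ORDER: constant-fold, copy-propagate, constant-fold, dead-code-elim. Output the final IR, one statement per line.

Initial IR:
  c = 0
  z = c + 7
  x = 1
  b = c * 9
  d = 7
  y = 3
  u = b
  return y
After constant-fold (8 stmts):
  c = 0
  z = c + 7
  x = 1
  b = c * 9
  d = 7
  y = 3
  u = b
  return y
After copy-propagate (8 stmts):
  c = 0
  z = 0 + 7
  x = 1
  b = 0 * 9
  d = 7
  y = 3
  u = b
  return 3
After constant-fold (8 stmts):
  c = 0
  z = 7
  x = 1
  b = 0
  d = 7
  y = 3
  u = b
  return 3
After dead-code-elim (1 stmts):
  return 3

Answer: return 3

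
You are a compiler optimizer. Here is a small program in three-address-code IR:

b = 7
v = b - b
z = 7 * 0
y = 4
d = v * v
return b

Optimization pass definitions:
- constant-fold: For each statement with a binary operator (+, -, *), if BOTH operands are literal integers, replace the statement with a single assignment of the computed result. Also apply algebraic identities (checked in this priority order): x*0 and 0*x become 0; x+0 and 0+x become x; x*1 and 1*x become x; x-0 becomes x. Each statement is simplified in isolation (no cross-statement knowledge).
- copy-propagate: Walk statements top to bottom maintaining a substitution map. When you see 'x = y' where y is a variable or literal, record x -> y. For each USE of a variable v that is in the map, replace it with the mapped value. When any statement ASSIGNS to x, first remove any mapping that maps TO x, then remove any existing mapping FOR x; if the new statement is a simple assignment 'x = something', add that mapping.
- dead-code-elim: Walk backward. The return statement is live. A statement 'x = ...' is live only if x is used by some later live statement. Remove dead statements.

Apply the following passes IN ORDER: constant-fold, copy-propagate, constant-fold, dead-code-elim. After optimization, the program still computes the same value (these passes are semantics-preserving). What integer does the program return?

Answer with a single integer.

Answer: 7

Derivation:
Initial IR:
  b = 7
  v = b - b
  z = 7 * 0
  y = 4
  d = v * v
  return b
After constant-fold (6 stmts):
  b = 7
  v = b - b
  z = 0
  y = 4
  d = v * v
  return b
After copy-propagate (6 stmts):
  b = 7
  v = 7 - 7
  z = 0
  y = 4
  d = v * v
  return 7
After constant-fold (6 stmts):
  b = 7
  v = 0
  z = 0
  y = 4
  d = v * v
  return 7
After dead-code-elim (1 stmts):
  return 7
Evaluate:
  b = 7  =>  b = 7
  v = b - b  =>  v = 0
  z = 7 * 0  =>  z = 0
  y = 4  =>  y = 4
  d = v * v  =>  d = 0
  return b = 7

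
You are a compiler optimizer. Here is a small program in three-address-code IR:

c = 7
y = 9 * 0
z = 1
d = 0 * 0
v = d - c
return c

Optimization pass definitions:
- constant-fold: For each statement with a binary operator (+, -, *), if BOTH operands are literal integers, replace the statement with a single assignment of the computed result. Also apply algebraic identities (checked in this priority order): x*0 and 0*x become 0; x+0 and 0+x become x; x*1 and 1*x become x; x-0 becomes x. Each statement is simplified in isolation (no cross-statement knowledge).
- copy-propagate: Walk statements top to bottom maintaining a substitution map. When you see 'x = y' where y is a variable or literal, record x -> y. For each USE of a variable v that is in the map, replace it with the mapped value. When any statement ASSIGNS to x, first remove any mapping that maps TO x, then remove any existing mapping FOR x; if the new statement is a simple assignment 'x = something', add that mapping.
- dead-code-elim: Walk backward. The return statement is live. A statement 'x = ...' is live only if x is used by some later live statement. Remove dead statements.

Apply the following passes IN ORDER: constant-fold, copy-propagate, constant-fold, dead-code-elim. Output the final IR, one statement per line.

Initial IR:
  c = 7
  y = 9 * 0
  z = 1
  d = 0 * 0
  v = d - c
  return c
After constant-fold (6 stmts):
  c = 7
  y = 0
  z = 1
  d = 0
  v = d - c
  return c
After copy-propagate (6 stmts):
  c = 7
  y = 0
  z = 1
  d = 0
  v = 0 - 7
  return 7
After constant-fold (6 stmts):
  c = 7
  y = 0
  z = 1
  d = 0
  v = -7
  return 7
After dead-code-elim (1 stmts):
  return 7

Answer: return 7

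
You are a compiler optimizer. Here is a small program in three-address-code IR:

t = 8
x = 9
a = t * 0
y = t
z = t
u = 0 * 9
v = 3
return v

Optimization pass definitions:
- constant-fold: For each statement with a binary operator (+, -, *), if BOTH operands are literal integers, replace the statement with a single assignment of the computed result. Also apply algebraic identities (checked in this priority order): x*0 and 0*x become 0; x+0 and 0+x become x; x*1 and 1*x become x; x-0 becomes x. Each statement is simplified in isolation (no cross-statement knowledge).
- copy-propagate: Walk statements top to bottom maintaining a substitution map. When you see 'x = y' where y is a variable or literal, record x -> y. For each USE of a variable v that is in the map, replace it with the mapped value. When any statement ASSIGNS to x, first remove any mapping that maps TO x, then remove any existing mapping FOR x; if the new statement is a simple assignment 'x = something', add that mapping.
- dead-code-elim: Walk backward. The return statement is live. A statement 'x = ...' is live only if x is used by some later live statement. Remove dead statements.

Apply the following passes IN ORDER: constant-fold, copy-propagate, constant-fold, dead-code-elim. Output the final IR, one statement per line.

Answer: return 3

Derivation:
Initial IR:
  t = 8
  x = 9
  a = t * 0
  y = t
  z = t
  u = 0 * 9
  v = 3
  return v
After constant-fold (8 stmts):
  t = 8
  x = 9
  a = 0
  y = t
  z = t
  u = 0
  v = 3
  return v
After copy-propagate (8 stmts):
  t = 8
  x = 9
  a = 0
  y = 8
  z = 8
  u = 0
  v = 3
  return 3
After constant-fold (8 stmts):
  t = 8
  x = 9
  a = 0
  y = 8
  z = 8
  u = 0
  v = 3
  return 3
After dead-code-elim (1 stmts):
  return 3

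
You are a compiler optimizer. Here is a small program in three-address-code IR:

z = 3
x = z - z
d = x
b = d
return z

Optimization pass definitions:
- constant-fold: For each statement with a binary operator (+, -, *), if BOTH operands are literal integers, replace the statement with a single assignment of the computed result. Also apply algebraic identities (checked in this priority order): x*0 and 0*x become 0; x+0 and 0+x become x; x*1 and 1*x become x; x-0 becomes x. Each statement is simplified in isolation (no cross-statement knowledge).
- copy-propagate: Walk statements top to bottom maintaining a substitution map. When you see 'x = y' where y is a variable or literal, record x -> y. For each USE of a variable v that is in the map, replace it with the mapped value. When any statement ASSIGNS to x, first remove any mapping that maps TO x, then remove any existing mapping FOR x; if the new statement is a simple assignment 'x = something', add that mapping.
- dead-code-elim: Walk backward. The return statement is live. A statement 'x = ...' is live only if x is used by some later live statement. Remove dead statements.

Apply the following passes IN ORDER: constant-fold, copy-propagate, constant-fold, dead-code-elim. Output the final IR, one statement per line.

Initial IR:
  z = 3
  x = z - z
  d = x
  b = d
  return z
After constant-fold (5 stmts):
  z = 3
  x = z - z
  d = x
  b = d
  return z
After copy-propagate (5 stmts):
  z = 3
  x = 3 - 3
  d = x
  b = x
  return 3
After constant-fold (5 stmts):
  z = 3
  x = 0
  d = x
  b = x
  return 3
After dead-code-elim (1 stmts):
  return 3

Answer: return 3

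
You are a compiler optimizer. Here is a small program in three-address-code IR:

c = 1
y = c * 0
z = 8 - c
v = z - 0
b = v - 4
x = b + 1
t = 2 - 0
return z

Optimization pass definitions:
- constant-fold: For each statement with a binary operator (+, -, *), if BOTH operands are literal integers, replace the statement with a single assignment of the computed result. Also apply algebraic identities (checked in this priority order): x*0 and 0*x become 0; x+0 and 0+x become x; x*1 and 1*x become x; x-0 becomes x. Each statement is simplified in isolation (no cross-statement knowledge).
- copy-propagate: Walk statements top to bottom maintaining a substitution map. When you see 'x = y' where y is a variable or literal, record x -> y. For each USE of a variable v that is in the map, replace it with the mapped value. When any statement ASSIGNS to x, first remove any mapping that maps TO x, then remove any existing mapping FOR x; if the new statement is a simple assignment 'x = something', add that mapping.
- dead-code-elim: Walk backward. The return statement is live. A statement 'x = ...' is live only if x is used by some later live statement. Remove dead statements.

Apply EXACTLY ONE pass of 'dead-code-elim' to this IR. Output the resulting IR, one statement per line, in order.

Applying dead-code-elim statement-by-statement:
  [8] return z  -> KEEP (return); live=['z']
  [7] t = 2 - 0  -> DEAD (t not live)
  [6] x = b + 1  -> DEAD (x not live)
  [5] b = v - 4  -> DEAD (b not live)
  [4] v = z - 0  -> DEAD (v not live)
  [3] z = 8 - c  -> KEEP; live=['c']
  [2] y = c * 0  -> DEAD (y not live)
  [1] c = 1  -> KEEP; live=[]
Result (3 stmts):
  c = 1
  z = 8 - c
  return z

Answer: c = 1
z = 8 - c
return z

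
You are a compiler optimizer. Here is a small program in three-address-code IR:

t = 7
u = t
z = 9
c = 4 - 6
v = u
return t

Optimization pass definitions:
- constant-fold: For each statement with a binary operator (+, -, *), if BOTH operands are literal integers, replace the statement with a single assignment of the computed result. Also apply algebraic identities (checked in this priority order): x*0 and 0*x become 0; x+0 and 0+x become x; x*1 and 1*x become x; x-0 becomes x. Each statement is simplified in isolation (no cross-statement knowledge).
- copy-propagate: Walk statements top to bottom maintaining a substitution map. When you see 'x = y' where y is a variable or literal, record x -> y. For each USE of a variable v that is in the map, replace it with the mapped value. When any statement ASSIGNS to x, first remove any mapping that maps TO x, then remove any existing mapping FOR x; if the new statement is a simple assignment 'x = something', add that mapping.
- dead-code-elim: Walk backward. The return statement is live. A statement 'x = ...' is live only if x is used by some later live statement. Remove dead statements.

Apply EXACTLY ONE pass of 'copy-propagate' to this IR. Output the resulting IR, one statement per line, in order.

Answer: t = 7
u = 7
z = 9
c = 4 - 6
v = 7
return 7

Derivation:
Applying copy-propagate statement-by-statement:
  [1] t = 7  (unchanged)
  [2] u = t  -> u = 7
  [3] z = 9  (unchanged)
  [4] c = 4 - 6  (unchanged)
  [5] v = u  -> v = 7
  [6] return t  -> return 7
Result (6 stmts):
  t = 7
  u = 7
  z = 9
  c = 4 - 6
  v = 7
  return 7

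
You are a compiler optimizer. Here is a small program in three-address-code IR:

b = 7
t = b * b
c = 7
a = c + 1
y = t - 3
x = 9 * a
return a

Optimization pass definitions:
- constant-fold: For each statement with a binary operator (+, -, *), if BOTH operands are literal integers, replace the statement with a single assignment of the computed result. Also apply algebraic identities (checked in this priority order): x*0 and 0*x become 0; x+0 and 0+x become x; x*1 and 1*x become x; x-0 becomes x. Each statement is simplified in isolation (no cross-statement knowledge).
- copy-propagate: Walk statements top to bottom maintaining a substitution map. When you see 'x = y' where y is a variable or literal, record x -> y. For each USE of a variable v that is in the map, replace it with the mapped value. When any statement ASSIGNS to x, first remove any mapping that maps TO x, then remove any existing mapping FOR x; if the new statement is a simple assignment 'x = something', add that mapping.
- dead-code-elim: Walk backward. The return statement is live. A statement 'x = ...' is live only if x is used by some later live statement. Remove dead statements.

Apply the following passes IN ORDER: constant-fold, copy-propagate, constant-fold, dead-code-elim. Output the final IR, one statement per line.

Initial IR:
  b = 7
  t = b * b
  c = 7
  a = c + 1
  y = t - 3
  x = 9 * a
  return a
After constant-fold (7 stmts):
  b = 7
  t = b * b
  c = 7
  a = c + 1
  y = t - 3
  x = 9 * a
  return a
After copy-propagate (7 stmts):
  b = 7
  t = 7 * 7
  c = 7
  a = 7 + 1
  y = t - 3
  x = 9 * a
  return a
After constant-fold (7 stmts):
  b = 7
  t = 49
  c = 7
  a = 8
  y = t - 3
  x = 9 * a
  return a
After dead-code-elim (2 stmts):
  a = 8
  return a

Answer: a = 8
return a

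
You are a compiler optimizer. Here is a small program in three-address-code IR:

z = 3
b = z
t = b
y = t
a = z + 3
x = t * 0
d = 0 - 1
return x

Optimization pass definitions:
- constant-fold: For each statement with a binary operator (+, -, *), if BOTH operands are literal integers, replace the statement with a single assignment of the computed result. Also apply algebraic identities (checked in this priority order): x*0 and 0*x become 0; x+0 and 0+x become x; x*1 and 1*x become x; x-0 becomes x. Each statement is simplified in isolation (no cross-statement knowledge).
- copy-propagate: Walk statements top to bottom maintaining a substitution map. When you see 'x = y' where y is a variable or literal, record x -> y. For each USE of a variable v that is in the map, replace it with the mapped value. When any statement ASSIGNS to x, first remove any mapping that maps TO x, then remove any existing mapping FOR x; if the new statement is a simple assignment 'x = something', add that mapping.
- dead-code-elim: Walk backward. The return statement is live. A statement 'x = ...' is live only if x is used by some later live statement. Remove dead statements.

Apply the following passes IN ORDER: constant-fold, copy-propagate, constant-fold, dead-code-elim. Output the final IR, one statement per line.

Initial IR:
  z = 3
  b = z
  t = b
  y = t
  a = z + 3
  x = t * 0
  d = 0 - 1
  return x
After constant-fold (8 stmts):
  z = 3
  b = z
  t = b
  y = t
  a = z + 3
  x = 0
  d = -1
  return x
After copy-propagate (8 stmts):
  z = 3
  b = 3
  t = 3
  y = 3
  a = 3 + 3
  x = 0
  d = -1
  return 0
After constant-fold (8 stmts):
  z = 3
  b = 3
  t = 3
  y = 3
  a = 6
  x = 0
  d = -1
  return 0
After dead-code-elim (1 stmts):
  return 0

Answer: return 0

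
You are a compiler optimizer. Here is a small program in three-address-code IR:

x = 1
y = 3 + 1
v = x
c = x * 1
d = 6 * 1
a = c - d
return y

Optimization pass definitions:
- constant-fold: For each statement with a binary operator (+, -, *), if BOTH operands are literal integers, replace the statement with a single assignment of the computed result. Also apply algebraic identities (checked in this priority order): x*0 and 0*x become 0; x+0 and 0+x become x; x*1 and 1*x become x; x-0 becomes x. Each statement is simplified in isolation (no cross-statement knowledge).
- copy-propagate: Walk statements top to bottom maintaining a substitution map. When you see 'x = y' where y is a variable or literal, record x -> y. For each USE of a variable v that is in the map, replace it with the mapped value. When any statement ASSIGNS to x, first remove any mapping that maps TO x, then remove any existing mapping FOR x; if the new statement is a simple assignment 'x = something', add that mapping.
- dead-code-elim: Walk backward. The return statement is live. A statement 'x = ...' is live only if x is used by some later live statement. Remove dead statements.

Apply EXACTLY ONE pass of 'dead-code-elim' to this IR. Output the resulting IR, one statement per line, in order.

Applying dead-code-elim statement-by-statement:
  [7] return y  -> KEEP (return); live=['y']
  [6] a = c - d  -> DEAD (a not live)
  [5] d = 6 * 1  -> DEAD (d not live)
  [4] c = x * 1  -> DEAD (c not live)
  [3] v = x  -> DEAD (v not live)
  [2] y = 3 + 1  -> KEEP; live=[]
  [1] x = 1  -> DEAD (x not live)
Result (2 stmts):
  y = 3 + 1
  return y

Answer: y = 3 + 1
return y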